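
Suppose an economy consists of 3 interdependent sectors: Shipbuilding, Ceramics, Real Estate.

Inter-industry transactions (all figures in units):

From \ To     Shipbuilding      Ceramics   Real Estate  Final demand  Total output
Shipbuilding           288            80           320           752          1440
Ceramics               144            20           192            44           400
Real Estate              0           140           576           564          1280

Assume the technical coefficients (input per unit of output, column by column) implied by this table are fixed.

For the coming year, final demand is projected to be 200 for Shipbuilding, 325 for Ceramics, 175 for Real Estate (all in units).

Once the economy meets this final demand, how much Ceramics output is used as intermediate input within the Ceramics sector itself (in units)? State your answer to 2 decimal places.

Technical coefficients a_ij = z_ij / X_j:
  a_11 = 288/1440 = 0.20, a_21 = 144/1440 = 0.10, a_31 = 0/1440 = 0.00
  a_12 = 80/400 = 0.20, a_22 = 20/400 = 0.05, a_32 = 140/400 = 0.35
  a_13 = 320/1280 = 0.25, a_23 = 192/1280 = 0.15, a_33 = 576/1280 = 0.45
I − A =
  [   0.80    -0.20    -0.25]
  [  -0.10     0.95    -0.15]
  [   0.00    -0.35     0.55]
Cofactors of I−A, C_ij = (−1)^(i+j)·(minor ij) (rows/columns in the sector order above):
  C_11 = (0.95)(0.55) − (-0.15)(-0.35) = 0.4700
  C_12 = −[(-0.10)(0.55) − (-0.15)(0.00)] = 0.0550
  C_13 = (-0.10)(-0.35) − (0.95)(0.00) = 0.0350
  C_21 = −[(-0.20)(0.55) − (-0.25)(-0.35)] = 0.1975
  C_22 = (0.80)(0.55) − (-0.25)(0.00) = 0.4400
  C_23 = −[(0.80)(-0.35) − (-0.20)(0.00)] = 0.2800
  C_31 = (-0.20)(-0.15) − (-0.25)(0.95) = 0.2675
  C_32 = −[(0.80)(-0.15) − (-0.25)(-0.10)] = 0.1450
  C_33 = (0.80)(0.95) − (-0.20)(-0.10) = 0.7400
det(I−A) = Σ_j (I−A)_1j·C_1j = (0.80)(0.4700) + (-0.20)(0.0550) + (-0.25)(0.0350) = 0.35625
adj(I−A) = Cᵀ =
  [ 0.4700   0.1975   0.2675]
  [ 0.0550   0.4400   0.1450]
  [ 0.0350   0.2800   0.7400]
(I − A)⁻¹ = adj(I−A) / det(I−A) ≈
  [   1.3193     0.5544     0.7509]
  [   0.1544     1.2351     0.4070]
  [   0.0982     0.7860     2.0772]
First solve x = (I − A)⁻¹ d = adj(I−A)·d / det(I−A); in particular x_2 = (0.0550·200 + 0.4400·325 + 0.1450·175) / 0.35625 = 179.375 / 0.35625 ≈ 503.5088.
Intermediate flow from 2 to 2: z_22 = a_22 · x_2 = 0.05 × 179.375 / 0.35625 = 8.96875 / 0.35625 ≈ 25.18.

z_22 = 25.18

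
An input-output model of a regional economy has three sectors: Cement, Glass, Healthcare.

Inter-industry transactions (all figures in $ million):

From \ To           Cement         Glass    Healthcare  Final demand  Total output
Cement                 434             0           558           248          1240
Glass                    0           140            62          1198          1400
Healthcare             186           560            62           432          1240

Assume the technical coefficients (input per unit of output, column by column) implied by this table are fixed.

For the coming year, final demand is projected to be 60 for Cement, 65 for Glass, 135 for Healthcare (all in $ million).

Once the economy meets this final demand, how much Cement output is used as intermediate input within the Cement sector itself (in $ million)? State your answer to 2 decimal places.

z_11 = 84.58

Technical coefficients a_ij = z_ij / X_j:
  a_11 = 434/1240 = 0.35, a_21 = 0/1240 = 0.00, a_31 = 186/1240 = 0.15
  a_12 = 0/1400 = 0.00, a_22 = 140/1400 = 0.10, a_32 = 560/1400 = 0.40
  a_13 = 558/1240 = 0.45, a_23 = 62/1240 = 0.05, a_33 = 62/1240 = 0.05
I − A =
  [   0.65     0.00    -0.45]
  [   0.00     0.90    -0.05]
  [  -0.15    -0.40     0.95]
Cofactors of I−A, C_ij = (−1)^(i+j)·(minor ij) (rows/columns in the sector order above):
  C_11 = (0.90)(0.95) − (-0.05)(-0.40) = 0.8350
  C_12 = −[(0.00)(0.95) − (-0.05)(-0.15)] = 0.0075
  C_13 = (0.00)(-0.40) − (0.90)(-0.15) = 0.1350
  C_21 = −[(0.00)(0.95) − (-0.45)(-0.40)] = 0.1800
  C_22 = (0.65)(0.95) − (-0.45)(-0.15) = 0.5500
  C_23 = −[(0.65)(-0.40) − (0.00)(-0.15)] = 0.2600
  C_31 = (0.00)(-0.05) − (-0.45)(0.90) = 0.4050
  C_32 = −[(0.65)(-0.05) − (-0.45)(0.00)] = 0.0325
  C_33 = (0.65)(0.90) − (0.00)(0.00) = 0.5850
det(I−A) = Σ_j (I−A)_1j·C_1j = (0.65)(0.8350) + (0.00)(0.0075) + (-0.45)(0.1350) = 0.4820
adj(I−A) = Cᵀ =
  [ 0.8350   0.1800   0.4050]
  [ 0.0075   0.5500   0.0325]
  [ 0.1350   0.2600   0.5850]
(I − A)⁻¹ = adj(I−A) / det(I−A) ≈
  [   1.7324     0.3734     0.8402]
  [   0.0156     1.1411     0.0674]
  [   0.2801     0.5394     1.2137]
First solve x = (I − A)⁻¹ d = adj(I−A)·d / det(I−A); in particular x_1 = (0.8350·60 + 0.1800·65 + 0.4050·135) / 0.4820 = 116.475 / 0.4820 ≈ 241.6494.
Intermediate flow from 1 to 1: z_11 = a_11 · x_1 = 0.35 × 116.475 / 0.4820 = 40.76625 / 0.4820 ≈ 84.58.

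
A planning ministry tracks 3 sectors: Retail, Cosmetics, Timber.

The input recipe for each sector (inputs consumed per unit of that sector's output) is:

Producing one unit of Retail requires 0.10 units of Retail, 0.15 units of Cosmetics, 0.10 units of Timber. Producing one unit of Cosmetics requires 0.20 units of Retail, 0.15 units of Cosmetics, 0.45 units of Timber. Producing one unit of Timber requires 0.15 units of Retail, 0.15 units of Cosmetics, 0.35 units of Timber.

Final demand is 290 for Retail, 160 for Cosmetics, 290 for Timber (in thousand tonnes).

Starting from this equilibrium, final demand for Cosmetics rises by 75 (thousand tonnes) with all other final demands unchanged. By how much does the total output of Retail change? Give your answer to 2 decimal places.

I − A =
  [   0.90    -0.20    -0.15]
  [  -0.15     0.85    -0.15]
  [  -0.10    -0.45     0.65]
Cofactors of I−A, C_ij = (−1)^(i+j)·(minor ij) (rows/columns in the sector order above):
  C_11 = (0.85)(0.65) − (-0.15)(-0.45) = 0.4850
  C_12 = −[(-0.15)(0.65) − (-0.15)(-0.10)] = 0.1125
  C_13 = (-0.15)(-0.45) − (0.85)(-0.10) = 0.1525
  C_21 = −[(-0.20)(0.65) − (-0.15)(-0.45)] = 0.1975
  C_22 = (0.90)(0.65) − (-0.15)(-0.10) = 0.5700
  C_23 = −[(0.90)(-0.45) − (-0.20)(-0.10)] = 0.4250
  C_31 = (-0.20)(-0.15) − (-0.15)(0.85) = 0.1575
  C_32 = −[(0.90)(-0.15) − (-0.15)(-0.15)] = 0.1575
  C_33 = (0.90)(0.85) − (-0.20)(-0.15) = 0.7350
det(I−A) = Σ_j (I−A)_1j·C_1j = (0.90)(0.4850) + (-0.20)(0.1125) + (-0.15)(0.1525) = 0.391125
adj(I−A) = Cᵀ =
  [ 0.4850   0.1975   0.1575]
  [ 0.1125   0.5700   0.1575]
  [ 0.1525   0.4250   0.7350]
(I − A)⁻¹ = adj(I−A) / det(I−A) ≈
  [   1.2400     0.5050     0.4027]
  [   0.2876     1.4573     0.4027]
  [   0.3899     1.0866     1.8792]
Δx = (I − A)⁻¹ Δd with Δd having +75 in the Cosmetics component and 0 elsewhere.
So Δx_R = L_RC · (+75), where L_RC = adj(I−A)_RC / det(I−A) = 0.1975 / 0.391125.
Δx_R = 0.1975 × (+75) / 0.391125 = 14.8125 / 0.391125 ≈ 37.87.

Δx_R = 37.87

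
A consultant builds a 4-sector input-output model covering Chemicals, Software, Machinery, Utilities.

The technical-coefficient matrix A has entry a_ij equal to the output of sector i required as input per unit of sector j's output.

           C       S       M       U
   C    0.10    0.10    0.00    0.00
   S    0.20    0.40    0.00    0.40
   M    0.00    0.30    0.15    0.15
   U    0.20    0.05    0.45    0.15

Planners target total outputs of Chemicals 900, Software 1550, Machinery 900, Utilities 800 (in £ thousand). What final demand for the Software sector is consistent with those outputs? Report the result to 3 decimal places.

d_S = 430.000

I − A =
  [   0.90    -0.10     0.00     0.00]
  [  -0.20     0.60     0.00    -0.40]
  [   0.00    -0.30     0.85    -0.15]
  [  -0.20    -0.05    -0.45     0.85]
d = (I − A) x:
  d_C = (+0.90)·900 + (-0.10)·1550 + (+0.00)·900 + (+0.00)·800 = 655.000
  d_S = (-0.20)·900 + (+0.60)·1550 + (+0.00)·900 + (-0.40)·800 = 430.000
  d_M = (+0.00)·900 + (-0.30)·1550 + (+0.85)·900 + (-0.15)·800 = 180.000
  d_U = (-0.20)·900 + (-0.05)·1550 + (-0.45)·900 + (+0.85)·800 = 17.500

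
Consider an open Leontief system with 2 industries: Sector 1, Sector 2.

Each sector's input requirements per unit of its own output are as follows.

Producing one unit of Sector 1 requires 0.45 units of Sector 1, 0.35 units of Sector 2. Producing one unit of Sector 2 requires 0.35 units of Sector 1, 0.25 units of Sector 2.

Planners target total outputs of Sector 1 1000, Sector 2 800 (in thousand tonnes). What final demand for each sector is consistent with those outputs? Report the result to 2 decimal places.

I − A =
  [   0.55    -0.35]
  [  -0.35     0.75]
d = (I − A) x:
  d_1 = (+0.55)·1000 + (-0.35)·800 = 270.00
  d_2 = (-0.35)·1000 + (+0.75)·800 = 250.00

d_1 = 270.00, d_2 = 250.00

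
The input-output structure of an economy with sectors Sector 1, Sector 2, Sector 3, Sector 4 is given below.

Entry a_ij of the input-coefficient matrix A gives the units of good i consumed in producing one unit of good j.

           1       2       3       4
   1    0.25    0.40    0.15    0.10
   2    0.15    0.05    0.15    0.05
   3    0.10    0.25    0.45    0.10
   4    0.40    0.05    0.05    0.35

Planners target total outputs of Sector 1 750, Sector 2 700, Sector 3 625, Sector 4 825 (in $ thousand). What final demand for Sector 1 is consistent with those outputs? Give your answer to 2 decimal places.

d_1 = 106.25

I − A =
  [   0.75    -0.40    -0.15    -0.10]
  [  -0.15     0.95    -0.15    -0.05]
  [  -0.10    -0.25     0.55    -0.10]
  [  -0.40    -0.05    -0.05     0.65]
d = (I − A) x:
  d_1 = (+0.75)·750 + (-0.40)·700 + (-0.15)·625 + (-0.10)·825 = 106.25
  d_2 = (-0.15)·750 + (+0.95)·700 + (-0.15)·625 + (-0.05)·825 = 417.50
  d_3 = (-0.10)·750 + (-0.25)·700 + (+0.55)·625 + (-0.10)·825 = 11.25
  d_4 = (-0.40)·750 + (-0.05)·700 + (-0.05)·625 + (+0.65)·825 = 170.00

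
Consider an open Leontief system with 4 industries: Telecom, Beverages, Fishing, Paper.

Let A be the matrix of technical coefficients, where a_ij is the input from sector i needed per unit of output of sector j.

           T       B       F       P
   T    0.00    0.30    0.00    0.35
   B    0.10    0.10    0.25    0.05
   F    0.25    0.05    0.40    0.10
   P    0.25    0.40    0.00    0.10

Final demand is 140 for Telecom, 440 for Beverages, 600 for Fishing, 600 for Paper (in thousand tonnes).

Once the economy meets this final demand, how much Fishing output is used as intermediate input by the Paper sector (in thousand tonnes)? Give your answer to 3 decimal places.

z_FP = 146.609

I − A =
  [   1.00    -0.30     0.00    -0.35]
  [  -0.10     0.90    -0.25    -0.05]
  [  -0.25    -0.05     0.60    -0.10]
  [  -0.25    -0.40     0.00     0.90]
Compute the cofactors C_ij = (−1)^(i+j)·(3×3 minor ij) of I−A; the adjugate is their transpose:
adj(I−A) = Cᵀ =
  [ 0.452750   0.246000   0.102500   0.201125]
  [ 0.124000   0.487500   0.203125   0.097875]
  [ 0.229125   0.190625   0.666500   0.173750]
  [ 0.180875   0.285000   0.118750   0.490750]
det(I−A) = Σ_j (I−A)_1j·C_1j = (1.00)(0.452750) + (-0.30)(0.124000) + (0.00)(0.229125) + (-0.35)(0.180875) = 0.35224375
(I − A)⁻¹ = adj(I−A) / det(I−A) ≈
  [   1.2853     0.6984     0.2910     0.5710]
  [   0.3520     1.3840     0.5767     0.2779]
  [   0.6505     0.5412     1.8922     0.4933]
  [   0.5135     0.8091     0.3371     1.3932]
First solve x = (I − A)⁻¹ d = adj(I−A)·d / det(I−A); in particular x_P = (0.180875·140 + 0.285000·440 + 0.118750·600 + 0.490750·600) / 0.35224375 = 516.4225 / 0.35224375 ≈ 1466.09415.
Intermediate flow from F to P: z_FP = a_FP · x_P = 0.10 × 516.4225 / 0.35224375 = 51.64225 / 0.35224375 ≈ 146.609.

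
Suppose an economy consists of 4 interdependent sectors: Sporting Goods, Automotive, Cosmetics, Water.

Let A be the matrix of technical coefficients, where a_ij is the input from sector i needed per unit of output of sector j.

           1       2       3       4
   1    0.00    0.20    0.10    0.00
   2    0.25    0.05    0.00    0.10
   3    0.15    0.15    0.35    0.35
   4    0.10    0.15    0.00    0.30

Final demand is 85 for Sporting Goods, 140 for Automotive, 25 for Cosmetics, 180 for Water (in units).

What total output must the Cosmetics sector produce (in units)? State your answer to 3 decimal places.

I − A =
  [   1.00    -0.20    -0.10     0.00]
  [  -0.25     0.95     0.00    -0.10]
  [  -0.15    -0.15     0.65    -0.35]
  [  -0.10    -0.15     0.00     0.70]
Compute the cofactors C_ij = (−1)^(i+j)·(3×3 minor ij) of I−A; the adjugate is their transpose:
adj(I−A) = Cᵀ =
  [ 0.422500   0.106750   0.065000   0.047750]
  [ 0.120250   0.441000   0.018500   0.072250]
  [ 0.171625   0.185500   0.613000   0.333000]
  [ 0.086125   0.109750   0.013250   0.567000]
det(I−A) = Σ_j (I−A)_1j·C_1j = (1.00)(0.422500) + (-0.20)(0.120250) + (-0.10)(0.171625) + (0.00)(0.086125) = 0.3812875
(I − A)⁻¹ = adj(I−A) / det(I−A) ≈
  [   1.1081     0.2800     0.1705     0.1252]
  [   0.3154     1.1566     0.0485     0.1895]
  [   0.4501     0.4865     1.6077     0.8734]
  [   0.2259     0.2878     0.0348     1.4871]
x = (I − A)⁻¹ d = adj(I−A)·d / det(I−A), with det(I−A) = 0.3812875:
  x_1 = (0.422500·85 + 0.106750·140 + 0.065000·25 + 0.047750·180) / 0.3812875 = 61.0775 / 0.3812875 ≈ 160.188
  x_2 = (0.120250·85 + 0.441000·140 + 0.018500·25 + 0.072250·180) / 0.3812875 = 85.42875 / 0.3812875 ≈ 224.053
  x_3 = (0.171625·85 + 0.185500·140 + 0.613000·25 + 0.333000·180) / 0.3812875 = 115.823125 / 0.3812875 ≈ 303.768
  x_4 = (0.086125·85 + 0.109750·140 + 0.013250·25 + 0.567000·180) / 0.3812875 = 125.076875 / 0.3812875 ≈ 328.038

x_3 = 303.768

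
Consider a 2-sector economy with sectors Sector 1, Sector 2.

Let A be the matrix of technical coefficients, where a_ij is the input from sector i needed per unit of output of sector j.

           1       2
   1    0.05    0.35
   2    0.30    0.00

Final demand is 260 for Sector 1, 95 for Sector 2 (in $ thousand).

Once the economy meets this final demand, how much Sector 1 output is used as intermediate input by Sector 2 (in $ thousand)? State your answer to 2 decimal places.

z_12 = 69.69

I − A =
  [   0.95    -0.35]
  [  -0.30     1.00]
det(I−A) = (0.95)(1.00) − (-0.35)(-0.30) = 0.8450
adj(I−A) = [[1.00, 0.35], [0.30, 0.95]]
(I − A)⁻¹ = adj(I−A) / det(I−A) ≈
  [   1.1834     0.4142]
  [   0.3550     1.1243]
First solve x = (I − A)⁻¹ d = adj(I−A)·d / det(I−A); in particular x_2 = (0.30·260 + 0.95·95) / 0.8450 = 168.25 / 0.8450 ≈ 199.1124.
Intermediate flow from 1 to 2: z_12 = a_12 · x_2 = 0.35 × 168.25 / 0.8450 = 58.8875 / 0.8450 ≈ 69.69.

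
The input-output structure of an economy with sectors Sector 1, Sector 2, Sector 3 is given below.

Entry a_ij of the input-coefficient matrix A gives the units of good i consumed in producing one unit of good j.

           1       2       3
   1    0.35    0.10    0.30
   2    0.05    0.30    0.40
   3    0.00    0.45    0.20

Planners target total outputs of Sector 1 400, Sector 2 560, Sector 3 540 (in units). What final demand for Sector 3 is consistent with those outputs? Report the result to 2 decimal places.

d_3 = 180.00

I − A =
  [   0.65    -0.10    -0.30]
  [  -0.05     0.70    -0.40]
  [   0.00    -0.45     0.80]
d = (I − A) x:
  d_1 = (+0.65)·400 + (-0.10)·560 + (-0.30)·540 = 42.00
  d_2 = (-0.05)·400 + (+0.70)·560 + (-0.40)·540 = 156.00
  d_3 = (+0.00)·400 + (-0.45)·560 + (+0.80)·540 = 180.00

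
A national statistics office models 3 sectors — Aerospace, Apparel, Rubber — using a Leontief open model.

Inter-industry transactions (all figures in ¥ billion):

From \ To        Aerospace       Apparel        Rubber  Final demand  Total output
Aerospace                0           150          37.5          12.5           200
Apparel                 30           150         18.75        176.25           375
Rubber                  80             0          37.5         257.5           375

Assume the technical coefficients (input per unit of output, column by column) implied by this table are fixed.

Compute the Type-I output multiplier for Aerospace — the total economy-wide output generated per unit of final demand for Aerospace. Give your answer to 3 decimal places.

m_1 = 2.059

Technical coefficients a_ij = z_ij / X_j:
  a_11 = 0/200 = 0.00, a_21 = 30/200 = 0.15, a_31 = 80/200 = 0.40
  a_12 = 150/375 = 0.40, a_22 = 150/375 = 0.40, a_32 = 0/375 = 0.00
  a_13 = 37.5/375 = 0.10, a_23 = 18.75/375 = 0.05, a_33 = 37.5/375 = 0.10
I − A =
  [   1.00    -0.40    -0.10]
  [  -0.15     0.60    -0.05]
  [  -0.40     0.00     0.90]
Cofactors of I−A, C_ij = (−1)^(i+j)·(minor ij) (rows/columns in the sector order above):
  C_11 = (0.60)(0.90) − (-0.05)(0.00) = 0.5400
  C_12 = −[(-0.15)(0.90) − (-0.05)(-0.40)] = 0.1550
  C_13 = (-0.15)(0.00) − (0.60)(-0.40) = 0.2400
  C_21 = −[(-0.40)(0.90) − (-0.10)(0.00)] = 0.3600
  C_22 = (1.00)(0.90) − (-0.10)(-0.40) = 0.8600
  C_23 = −[(1.00)(0.00) − (-0.40)(-0.40)] = 0.1600
  C_31 = (-0.40)(-0.05) − (-0.10)(0.60) = 0.0800
  C_32 = −[(1.00)(-0.05) − (-0.10)(-0.15)] = 0.0650
  C_33 = (1.00)(0.60) − (-0.40)(-0.15) = 0.5400
det(I−A) = Σ_j (I−A)_1j·C_1j = (1.00)(0.5400) + (-0.40)(0.1550) + (-0.10)(0.2400) = 0.4540
adj(I−A) = Cᵀ =
  [ 0.5400   0.3600   0.0800]
  [ 0.1550   0.8600   0.0650]
  [ 0.2400   0.1600   0.5400]
(I − A)⁻¹ = adj(I−A) / det(I−A) ≈
  [   1.1894     0.7930     0.1762]
  [   0.3414     1.8943     0.1432]
  [   0.5286     0.3524     1.1894]
The output multiplier for sector j is the column-j sum of the Leontief inverse (I − A)⁻¹ = adj(I−A) / det(I−A).
Column 1 of adj(I−A): (0.5400, 0.1550, 0.2400); det(I−A) = 0.4540.
m_1 = (0.5400 + 0.1550 + 0.2400) / 0.4540 = 0.935 / 0.4540 ≈ 2.059.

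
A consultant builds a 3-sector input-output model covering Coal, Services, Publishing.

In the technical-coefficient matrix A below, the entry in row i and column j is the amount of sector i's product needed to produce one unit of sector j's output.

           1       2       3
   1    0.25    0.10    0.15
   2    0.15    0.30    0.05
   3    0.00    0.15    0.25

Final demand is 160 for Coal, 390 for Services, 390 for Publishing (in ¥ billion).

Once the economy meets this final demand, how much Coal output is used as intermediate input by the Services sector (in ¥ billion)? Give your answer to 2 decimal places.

z_12 = 69.82

I − A =
  [   0.75    -0.10    -0.15]
  [  -0.15     0.70    -0.05]
  [   0.00    -0.15     0.75]
Cofactors of I−A, C_ij = (−1)^(i+j)·(minor ij) (rows/columns in the sector order above):
  C_11 = (0.70)(0.75) − (-0.05)(-0.15) = 0.5175
  C_12 = −[(-0.15)(0.75) − (-0.05)(0.00)] = 0.1125
  C_13 = (-0.15)(-0.15) − (0.70)(0.00) = 0.0225
  C_21 = −[(-0.10)(0.75) − (-0.15)(-0.15)] = 0.0975
  C_22 = (0.75)(0.75) − (-0.15)(0.00) = 0.5625
  C_23 = −[(0.75)(-0.15) − (-0.10)(0.00)] = 0.1125
  C_31 = (-0.10)(-0.05) − (-0.15)(0.70) = 0.1100
  C_32 = −[(0.75)(-0.05) − (-0.15)(-0.15)] = 0.0600
  C_33 = (0.75)(0.70) − (-0.10)(-0.15) = 0.5100
det(I−A) = Σ_j (I−A)_1j·C_1j = (0.75)(0.5175) + (-0.10)(0.1125) + (-0.15)(0.0225) = 0.3735
adj(I−A) = Cᵀ =
  [ 0.5175   0.0975   0.1100]
  [ 0.1125   0.5625   0.0600]
  [ 0.0225   0.1125   0.5100]
(I − A)⁻¹ = adj(I−A) / det(I−A) ≈
  [   1.3855     0.2610     0.2945]
  [   0.3012     1.5060     0.1606]
  [   0.0602     0.3012     1.3655]
First solve x = (I − A)⁻¹ d = adj(I−A)·d / det(I−A); in particular x_2 = (0.1125·160 + 0.5625·390 + 0.0600·390) / 0.3735 = 260.775 / 0.3735 ≈ 698.1928.
Intermediate flow from 1 to 2: z_12 = a_12 · x_2 = 0.10 × 260.775 / 0.3735 = 26.0775 / 0.3735 ≈ 69.82.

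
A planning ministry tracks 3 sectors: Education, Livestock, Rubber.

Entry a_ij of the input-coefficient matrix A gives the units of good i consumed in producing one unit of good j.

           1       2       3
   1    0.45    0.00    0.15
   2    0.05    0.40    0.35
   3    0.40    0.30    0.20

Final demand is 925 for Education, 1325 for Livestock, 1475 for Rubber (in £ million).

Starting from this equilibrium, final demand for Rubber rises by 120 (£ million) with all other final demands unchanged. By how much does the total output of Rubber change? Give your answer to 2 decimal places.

Δx_3 = 235.71

I − A =
  [   0.55     0.00    -0.15]
  [  -0.05     0.60    -0.35]
  [  -0.40    -0.30     0.80]
Cofactors of I−A, C_ij = (−1)^(i+j)·(minor ij) (rows/columns in the sector order above):
  C_11 = (0.60)(0.80) − (-0.35)(-0.30) = 0.3750
  C_12 = −[(-0.05)(0.80) − (-0.35)(-0.40)] = 0.1800
  C_13 = (-0.05)(-0.30) − (0.60)(-0.40) = 0.2550
  C_21 = −[(0.00)(0.80) − (-0.15)(-0.30)] = 0.0450
  C_22 = (0.55)(0.80) − (-0.15)(-0.40) = 0.3800
  C_23 = −[(0.55)(-0.30) − (0.00)(-0.40)] = 0.1650
  C_31 = (0.00)(-0.35) − (-0.15)(0.60) = 0.0900
  C_32 = −[(0.55)(-0.35) − (-0.15)(-0.05)] = 0.2000
  C_33 = (0.55)(0.60) − (0.00)(-0.05) = 0.3300
det(I−A) = Σ_j (I−A)_1j·C_1j = (0.55)(0.3750) + (0.00)(0.1800) + (-0.15)(0.2550) = 0.1680
adj(I−A) = Cᵀ =
  [ 0.3750   0.0450   0.0900]
  [ 0.1800   0.3800   0.2000]
  [ 0.2550   0.1650   0.3300]
(I − A)⁻¹ = adj(I−A) / det(I−A) ≈
  [   2.2321     0.2679     0.5357]
  [   1.0714     2.2619     1.1905]
  [   1.5179     0.9821     1.9643]
Δx = (I − A)⁻¹ Δd with Δd having +120 in the Rubber component and 0 elsewhere.
So Δx_3 = L_33 · (+120), where L_33 = adj(I−A)_33 / det(I−A) = 0.3300 / 0.1680.
Δx_3 = 0.3300 × (+120) / 0.1680 = 39.60 / 0.1680 ≈ 235.71.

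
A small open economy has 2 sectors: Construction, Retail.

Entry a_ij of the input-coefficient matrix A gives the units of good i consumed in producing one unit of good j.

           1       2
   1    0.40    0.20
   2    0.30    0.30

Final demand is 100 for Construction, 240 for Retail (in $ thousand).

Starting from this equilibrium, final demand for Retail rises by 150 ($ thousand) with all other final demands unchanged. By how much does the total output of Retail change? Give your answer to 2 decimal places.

I − A =
  [   0.60    -0.20]
  [  -0.30     0.70]
det(I−A) = (0.60)(0.70) − (-0.20)(-0.30) = 0.3600
adj(I−A) = [[0.70, 0.20], [0.30, 0.60]]
(I − A)⁻¹ = adj(I−A) / det(I−A) ≈
  [   1.9444     0.5556]
  [   0.8333     1.6667]
Δx = (I − A)⁻¹ Δd with Δd having +150 in the Retail component and 0 elsewhere.
So Δx_2 = L_22 · (+150), where L_22 = adj(I−A)_22 / det(I−A) = 0.60 / 0.3600.
Δx_2 = 0.60 × (+150) / 0.3600 = 90.00 / 0.3600 = 250.00.

Δx_2 = 250.00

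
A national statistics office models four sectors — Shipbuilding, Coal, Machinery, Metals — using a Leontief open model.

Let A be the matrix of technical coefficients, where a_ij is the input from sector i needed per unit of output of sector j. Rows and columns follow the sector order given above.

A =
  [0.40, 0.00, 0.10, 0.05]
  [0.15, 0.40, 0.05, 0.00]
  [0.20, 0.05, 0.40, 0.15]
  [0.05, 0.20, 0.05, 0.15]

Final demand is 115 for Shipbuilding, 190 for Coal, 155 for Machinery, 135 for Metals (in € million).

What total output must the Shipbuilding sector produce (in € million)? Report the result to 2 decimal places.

x_1 = 295.19

I − A =
  [   0.60     0.00    -0.10    -0.05]
  [  -0.15     0.60    -0.05     0.00]
  [  -0.20    -0.05     0.60    -0.15]
  [  -0.05    -0.20    -0.05     0.85]
Compute the cofactors C_ij = (−1)^(i+j)·(3×3 minor ij) of I−A; the adjugate is their transpose:
adj(I−A) = Cᵀ =
  [ 0.297875   0.013375   0.053000   0.026875]
  [ 0.084250   0.281750   0.038500   0.011750]
  [ 0.117375   0.045375   0.303000   0.060375]
  [ 0.044250   0.069750   0.030000   0.201750]
det(I−A) = Σ_j (I−A)_1j·C_1j = (0.60)(0.297875) + (0.00)(0.084250) + (-0.10)(0.117375) + (-0.05)(0.044250) = 0.164775
(I − A)⁻¹ = adj(I−A) / det(I−A) ≈
  [   1.8078     0.0812     0.3217     0.1631]
  [   0.5113     1.7099     0.2337     0.0713]
  [   0.7123     0.2754     1.8389     0.3664]
  [   0.2685     0.4233     0.1821     1.2244]
x = (I − A)⁻¹ d = adj(I−A)·d / det(I−A), with det(I−A) = 0.164775:
  x_1 = (0.297875·115 + 0.013375·190 + 0.053000·155 + 0.026875·135) / 0.164775 = 48.64 / 0.164775 ≈ 295.19
  x_2 = (0.084250·115 + 0.281750·190 + 0.038500·155 + 0.011750·135) / 0.164775 = 70.775 / 0.164775 ≈ 429.53
  x_3 = (0.117375·115 + 0.045375·190 + 0.303000·155 + 0.060375·135) / 0.164775 = 77.235 / 0.164775 ≈ 468.73
  x_4 = (0.044250·115 + 0.069750·190 + 0.030000·155 + 0.201750·135) / 0.164775 = 50.2275 / 0.164775 ≈ 304.82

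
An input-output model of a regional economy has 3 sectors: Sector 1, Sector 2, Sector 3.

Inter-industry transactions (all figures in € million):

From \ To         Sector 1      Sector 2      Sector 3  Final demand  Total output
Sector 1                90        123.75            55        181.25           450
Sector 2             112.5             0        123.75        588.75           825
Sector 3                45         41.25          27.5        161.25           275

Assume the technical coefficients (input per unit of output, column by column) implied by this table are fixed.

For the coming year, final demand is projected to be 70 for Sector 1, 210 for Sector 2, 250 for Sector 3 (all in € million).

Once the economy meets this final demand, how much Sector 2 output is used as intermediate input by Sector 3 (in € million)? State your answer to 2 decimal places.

z_23 = 147.92

Technical coefficients a_ij = z_ij / X_j:
  a_11 = 90/450 = 0.20, a_21 = 112.5/450 = 0.25, a_31 = 45/450 = 0.10
  a_12 = 123.75/825 = 0.15, a_22 = 0/825 = 0.00, a_32 = 41.25/825 = 0.05
  a_13 = 55/275 = 0.20, a_23 = 123.75/275 = 0.45, a_33 = 27.5/275 = 0.10
I − A =
  [   0.80    -0.15    -0.20]
  [  -0.25     1.00    -0.45]
  [  -0.10    -0.05     0.90]
Cofactors of I−A, C_ij = (−1)^(i+j)·(minor ij) (rows/columns in the sector order above):
  C_11 = (1.00)(0.90) − (-0.45)(-0.05) = 0.8775
  C_12 = −[(-0.25)(0.90) − (-0.45)(-0.10)] = 0.2700
  C_13 = (-0.25)(-0.05) − (1.00)(-0.10) = 0.1125
  C_21 = −[(-0.15)(0.90) − (-0.20)(-0.05)] = 0.1450
  C_22 = (0.80)(0.90) − (-0.20)(-0.10) = 0.7000
  C_23 = −[(0.80)(-0.05) − (-0.15)(-0.10)] = 0.0550
  C_31 = (-0.15)(-0.45) − (-0.20)(1.00) = 0.2675
  C_32 = −[(0.80)(-0.45) − (-0.20)(-0.25)] = 0.4100
  C_33 = (0.80)(1.00) − (-0.15)(-0.25) = 0.7625
det(I−A) = Σ_j (I−A)_1j·C_1j = (0.80)(0.8775) + (-0.15)(0.2700) + (-0.20)(0.1125) = 0.6390
adj(I−A) = Cᵀ =
  [ 0.8775   0.1450   0.2675]
  [ 0.2700   0.7000   0.4100]
  [ 0.1125   0.0550   0.7625]
(I − A)⁻¹ = adj(I−A) / det(I−A) ≈
  [   1.3732     0.2269     0.4186]
  [   0.4225     1.0955     0.6416]
  [   0.1761     0.0861     1.1933]
First solve x = (I − A)⁻¹ d = adj(I−A)·d / det(I−A); in particular x_3 = (0.1125·70 + 0.0550·210 + 0.7625·250) / 0.6390 = 210.05 / 0.6390 ≈ 328.7167.
Intermediate flow from 2 to 3: z_23 = a_23 · x_3 = 0.45 × 210.05 / 0.6390 = 94.5225 / 0.6390 ≈ 147.92.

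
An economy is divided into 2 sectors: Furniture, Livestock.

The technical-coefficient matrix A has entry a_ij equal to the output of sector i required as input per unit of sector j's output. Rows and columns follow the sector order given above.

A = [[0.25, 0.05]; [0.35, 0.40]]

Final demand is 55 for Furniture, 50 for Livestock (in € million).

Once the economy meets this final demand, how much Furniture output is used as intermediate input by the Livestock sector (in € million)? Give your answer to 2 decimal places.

z_12 = 6.56

I − A =
  [   0.75    -0.05]
  [  -0.35     0.60]
det(I−A) = (0.75)(0.60) − (-0.05)(-0.35) = 0.4325
adj(I−A) = [[0.60, 0.05], [0.35, 0.75]]
(I − A)⁻¹ = adj(I−A) / det(I−A) ≈
  [   1.3873     0.1156]
  [   0.8092     1.7341]
First solve x = (I − A)⁻¹ d = adj(I−A)·d / det(I−A); in particular x_2 = (0.35·55 + 0.75·50) / 0.4325 = 56.75 / 0.4325 ≈ 131.2139.
Intermediate flow from 1 to 2: z_12 = a_12 · x_2 = 0.05 × 56.75 / 0.4325 = 2.8375 / 0.4325 ≈ 6.56.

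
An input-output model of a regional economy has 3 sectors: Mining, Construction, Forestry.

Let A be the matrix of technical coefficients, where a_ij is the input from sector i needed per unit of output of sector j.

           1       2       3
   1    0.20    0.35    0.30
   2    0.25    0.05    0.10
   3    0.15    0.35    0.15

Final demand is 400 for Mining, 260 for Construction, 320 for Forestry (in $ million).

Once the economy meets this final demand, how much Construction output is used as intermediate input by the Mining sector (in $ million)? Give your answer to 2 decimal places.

z_21 = 274.86

I − A =
  [   0.80    -0.35    -0.30]
  [  -0.25     0.95    -0.10]
  [  -0.15    -0.35     0.85]
Cofactors of I−A, C_ij = (−1)^(i+j)·(minor ij) (rows/columns in the sector order above):
  C_11 = (0.95)(0.85) − (-0.10)(-0.35) = 0.7725
  C_12 = −[(-0.25)(0.85) − (-0.10)(-0.15)] = 0.2275
  C_13 = (-0.25)(-0.35) − (0.95)(-0.15) = 0.2300
  C_21 = −[(-0.35)(0.85) − (-0.30)(-0.35)] = 0.4025
  C_22 = (0.80)(0.85) − (-0.30)(-0.15) = 0.6350
  C_23 = −[(0.80)(-0.35) − (-0.35)(-0.15)] = 0.3325
  C_31 = (-0.35)(-0.10) − (-0.30)(0.95) = 0.3200
  C_32 = −[(0.80)(-0.10) − (-0.30)(-0.25)] = 0.1550
  C_33 = (0.80)(0.95) − (-0.35)(-0.25) = 0.6725
det(I−A) = Σ_j (I−A)_1j·C_1j = (0.80)(0.7725) + (-0.35)(0.2275) + (-0.30)(0.2300) = 0.469375
adj(I−A) = Cᵀ =
  [ 0.7725   0.4025   0.3200]
  [ 0.2275   0.6350   0.1550]
  [ 0.2300   0.3325   0.6725]
(I − A)⁻¹ = adj(I−A) / det(I−A) ≈
  [   1.6458     0.8575     0.6818]
  [   0.4847     1.3529     0.3302]
  [   0.4900     0.7084     1.4328]
First solve x = (I − A)⁻¹ d = adj(I−A)·d / det(I−A); in particular x_1 = (0.7725·400 + 0.4025·260 + 0.3200·320) / 0.469375 = 516.05 / 0.469375 ≈ 1099.4407.
Intermediate flow from 2 to 1: z_21 = a_21 · x_1 = 0.25 × 516.05 / 0.469375 = 129.0125 / 0.469375 ≈ 274.86.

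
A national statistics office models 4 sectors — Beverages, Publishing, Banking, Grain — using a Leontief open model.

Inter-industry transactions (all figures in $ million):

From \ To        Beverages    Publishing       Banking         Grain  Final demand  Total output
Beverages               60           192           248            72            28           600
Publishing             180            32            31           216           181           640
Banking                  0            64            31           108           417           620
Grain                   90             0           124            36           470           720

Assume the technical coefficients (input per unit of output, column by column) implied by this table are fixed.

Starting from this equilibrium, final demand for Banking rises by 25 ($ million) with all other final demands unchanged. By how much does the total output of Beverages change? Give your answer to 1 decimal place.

Technical coefficients a_ij = z_ij / X_j:
  a_11 = 60/600 = 0.10, a_21 = 180/600 = 0.30, a_31 = 0/600 = 0.00, a_41 = 90/600 = 0.15
  a_12 = 192/640 = 0.30, a_22 = 32/640 = 0.05, a_32 = 64/640 = 0.10, a_42 = 0/640 = 0.00
  a_13 = 248/620 = 0.40, a_23 = 31/620 = 0.05, a_33 = 31/620 = 0.05, a_43 = 124/620 = 0.20
  a_14 = 72/720 = 0.10, a_24 = 216/720 = 0.30, a_34 = 108/720 = 0.15, a_44 = 36/720 = 0.05
I − A =
  [   0.90    -0.30    -0.40    -0.10]
  [  -0.30     0.95    -0.05    -0.30]
  [   0.00    -0.10     0.95    -0.15]
  [  -0.15     0.00    -0.20     0.95]
Compute the cofactors C_ij = (−1)^(i+j)·(3×3 minor ij) of I−A; the adjugate is their transpose:
adj(I−A) = Cᵀ =
  [ 0.818125   0.301750   0.412250   0.246500]
  [ 0.305625   0.762000   0.234000   0.309750]
  [ 0.054375   0.090750   0.699000   0.144750]
  [ 0.140625   0.066750   0.212250   0.710250]
det(I−A) = Σ_j (I−A)_1j·C_1j = (0.90)(0.818125) + (-0.30)(0.305625) + (-0.40)(0.054375) + (-0.10)(0.140625) = 0.6088125
(I − A)⁻¹ = adj(I−A) / det(I−A) ≈
  [   1.3438     0.4956     0.6771     0.4049]
  [   0.5020     1.2516     0.3844     0.5088]
  [   0.0893     0.1491     1.1481     0.2378]
  [   0.2310     0.1096     0.3486     1.1666]
Δx = (I − A)⁻¹ Δd with Δd having +25 in the Banking component and 0 elsewhere.
So Δx_1 = L_13 · (+25), where L_13 = adj(I−A)_13 / det(I−A) = 0.412250 / 0.6088125.
Δx_1 = 0.412250 × (+25) / 0.6088125 = 10.30625 / 0.6088125 ≈ 16.9.

Δx_1 = 16.9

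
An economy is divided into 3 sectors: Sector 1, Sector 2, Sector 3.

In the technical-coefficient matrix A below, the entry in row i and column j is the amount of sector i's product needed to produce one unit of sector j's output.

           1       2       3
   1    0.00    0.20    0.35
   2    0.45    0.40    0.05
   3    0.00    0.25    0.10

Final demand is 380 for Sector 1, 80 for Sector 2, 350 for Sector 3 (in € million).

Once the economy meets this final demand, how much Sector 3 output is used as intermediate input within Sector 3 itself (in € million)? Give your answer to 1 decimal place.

I − A =
  [   1.00    -0.20    -0.35]
  [  -0.45     0.60    -0.05]
  [   0.00    -0.25     0.90]
Cofactors of I−A, C_ij = (−1)^(i+j)·(minor ij) (rows/columns in the sector order above):
  C_11 = (0.60)(0.90) − (-0.05)(-0.25) = 0.5275
  C_12 = −[(-0.45)(0.90) − (-0.05)(0.00)] = 0.4050
  C_13 = (-0.45)(-0.25) − (0.60)(0.00) = 0.1125
  C_21 = −[(-0.20)(0.90) − (-0.35)(-0.25)] = 0.2675
  C_22 = (1.00)(0.90) − (-0.35)(0.00) = 0.9000
  C_23 = −[(1.00)(-0.25) − (-0.20)(0.00)] = 0.2500
  C_31 = (-0.20)(-0.05) − (-0.35)(0.60) = 0.2200
  C_32 = −[(1.00)(-0.05) − (-0.35)(-0.45)] = 0.2075
  C_33 = (1.00)(0.60) − (-0.20)(-0.45) = 0.5100
det(I−A) = Σ_j (I−A)_1j·C_1j = (1.00)(0.5275) + (-0.20)(0.4050) + (-0.35)(0.1125) = 0.407125
adj(I−A) = Cᵀ =
  [ 0.5275   0.2675   0.2200]
  [ 0.4050   0.9000   0.2075]
  [ 0.1125   0.2500   0.5100]
(I − A)⁻¹ = adj(I−A) / det(I−A) ≈
  [   1.2957     0.6570     0.5404]
  [   0.9948     2.2106     0.5097]
  [   0.2763     0.6141     1.2527]
First solve x = (I − A)⁻¹ d = adj(I−A)·d / det(I−A); in particular x_3 = (0.1125·380 + 0.2500·80 + 0.5100·350) / 0.407125 = 241.25 / 0.407125 ≈ 592.570.
Intermediate flow from 3 to 3: z_33 = a_33 · x_3 = 0.10 × 241.25 / 0.407125 = 24.125 / 0.407125 ≈ 59.3.

z_33 = 59.3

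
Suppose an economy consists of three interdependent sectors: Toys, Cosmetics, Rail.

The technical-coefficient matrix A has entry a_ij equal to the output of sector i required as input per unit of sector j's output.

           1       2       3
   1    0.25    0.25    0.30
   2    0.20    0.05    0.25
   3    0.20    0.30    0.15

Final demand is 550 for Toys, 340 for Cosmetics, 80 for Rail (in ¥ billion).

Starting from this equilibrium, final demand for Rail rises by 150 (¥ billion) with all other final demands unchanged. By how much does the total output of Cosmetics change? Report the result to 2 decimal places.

I − A =
  [   0.75    -0.25    -0.30]
  [  -0.20     0.95    -0.25]
  [  -0.20    -0.30     0.85]
Cofactors of I−A, C_ij = (−1)^(i+j)·(minor ij) (rows/columns in the sector order above):
  C_11 = (0.95)(0.85) − (-0.25)(-0.30) = 0.7325
  C_12 = −[(-0.20)(0.85) − (-0.25)(-0.20)] = 0.2200
  C_13 = (-0.20)(-0.30) − (0.95)(-0.20) = 0.2500
  C_21 = −[(-0.25)(0.85) − (-0.30)(-0.30)] = 0.3025
  C_22 = (0.75)(0.85) − (-0.30)(-0.20) = 0.5775
  C_23 = −[(0.75)(-0.30) − (-0.25)(-0.20)] = 0.2750
  C_31 = (-0.25)(-0.25) − (-0.30)(0.95) = 0.3475
  C_32 = −[(0.75)(-0.25) − (-0.30)(-0.20)] = 0.2475
  C_33 = (0.75)(0.95) − (-0.25)(-0.20) = 0.6625
det(I−A) = Σ_j (I−A)_1j·C_1j = (0.75)(0.7325) + (-0.25)(0.2200) + (-0.30)(0.2500) = 0.419375
adj(I−A) = Cᵀ =
  [ 0.7325   0.3025   0.3475]
  [ 0.2200   0.5775   0.2475]
  [ 0.2500   0.2750   0.6625]
(I − A)⁻¹ = adj(I−A) / det(I−A) ≈
  [   1.7466     0.7213     0.8286]
  [   0.5246     1.3770     0.5902]
  [   0.5961     0.6557     1.5797]
Δx = (I − A)⁻¹ Δd with Δd having +150 in the Rail component and 0 elsewhere.
So Δx_2 = L_23 · (+150), where L_23 = adj(I−A)_23 / det(I−A) = 0.2475 / 0.419375.
Δx_2 = 0.2475 × (+150) / 0.419375 = 37.125 / 0.419375 ≈ 88.52.

Δx_2 = 88.52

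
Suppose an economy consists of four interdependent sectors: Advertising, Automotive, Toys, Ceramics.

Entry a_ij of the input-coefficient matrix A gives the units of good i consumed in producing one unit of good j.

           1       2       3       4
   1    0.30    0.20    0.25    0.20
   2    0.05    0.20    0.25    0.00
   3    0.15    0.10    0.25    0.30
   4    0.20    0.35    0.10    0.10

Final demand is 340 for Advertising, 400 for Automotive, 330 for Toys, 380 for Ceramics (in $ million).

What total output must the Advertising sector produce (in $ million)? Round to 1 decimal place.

x_1 = 1714.7

I − A =
  [   0.70    -0.20    -0.25    -0.20]
  [  -0.05     0.80    -0.25     0.00]
  [  -0.15    -0.10     0.75    -0.30]
  [  -0.20    -0.35    -0.10     0.90]
Compute the cofactors C_ij = (−1)^(i+j)·(3×3 minor ij) of I−A; the adjugate is their transpose:
adj(I−A) = Cᵀ =
  [ 0.467250   0.232250   0.258500   0.190000]
  [ 0.081000   0.369750   0.159750   0.071250]
  [ 0.165750   0.182000   0.459500   0.190000]
  [ 0.153750   0.215625   0.170625   0.356250]
det(I−A) = Σ_j (I−A)_1j·C_1j = (0.70)(0.467250) + (-0.20)(0.081000) + (-0.25)(0.165750) + (-0.20)(0.153750) = 0.2386875
(I − A)⁻¹ = adj(I−A) / det(I−A) ≈
  [   1.9576     0.9730     1.0830     0.7960]
  [   0.3394     1.5491     0.6693     0.2985]
  [   0.6944     0.7625     1.9251     0.7960]
  [   0.6441     0.9034     0.7148     1.4925]
x = (I − A)⁻¹ d = adj(I−A)·d / det(I−A), with det(I−A) = 0.2386875:
  x_1 = (0.467250·340 + 0.232250·400 + 0.258500·330 + 0.190000·380) / 0.2386875 = 409.27 / 0.2386875 ≈ 1714.7
  x_2 = (0.081000·340 + 0.369750·400 + 0.159750·330 + 0.071250·380) / 0.2386875 = 255.2325 / 0.2386875 ≈ 1069.3
  x_3 = (0.165750·340 + 0.182000·400 + 0.459500·330 + 0.190000·380) / 0.2386875 = 352.99 / 0.2386875 ≈ 1478.9
  x_4 = (0.153750·340 + 0.215625·400 + 0.170625·330 + 0.356250·380) / 0.2386875 = 330.20625 / 0.2386875 ≈ 1383.4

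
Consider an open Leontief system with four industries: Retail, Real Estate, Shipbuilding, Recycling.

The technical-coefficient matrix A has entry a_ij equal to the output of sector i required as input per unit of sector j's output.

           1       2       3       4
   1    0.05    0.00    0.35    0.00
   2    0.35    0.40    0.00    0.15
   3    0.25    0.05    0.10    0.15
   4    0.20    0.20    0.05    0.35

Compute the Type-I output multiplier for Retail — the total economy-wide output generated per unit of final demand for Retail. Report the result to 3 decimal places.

I − A =
  [   0.95     0.00    -0.35     0.00]
  [  -0.35     0.60     0.00    -0.15]
  [  -0.25    -0.05     0.90    -0.15]
  [  -0.20    -0.20    -0.05     0.65]
Compute the cofactors C_ij = (−1)^(i+j)·(3×3 minor ij) of I−A; the adjugate is their transpose:
adj(I−A) = Cᵀ =
  [ 0.319125   0.021875   0.126000   0.034125]
  [ 0.231000   0.481250   0.097250   0.133500]
  [ 0.131375   0.059375   0.342000   0.092625]
  [ 0.179375   0.159375   0.095000   0.454375]
det(I−A) = Σ_j (I−A)_1j·C_1j = (0.95)(0.319125) + (0.00)(0.231000) + (-0.35)(0.131375) + (0.00)(0.179375) = 0.2571875
(I − A)⁻¹ = adj(I−A) / det(I−A) ≈
  [   1.2408     0.0851     0.4899     0.1327]
  [   0.8982     1.8712     0.3781     0.5191]
  [   0.5108     0.2309     1.3298     0.3601]
  [   0.6974     0.6197     0.3694     1.7667]
The output multiplier for sector j is the column-j sum of the Leontief inverse (I − A)⁻¹ = adj(I−A) / det(I−A).
Column 1 of adj(I−A): (0.319125, 0.231000, 0.131375, 0.179375); det(I−A) = 0.2571875.
m_1 = (0.319125 + 0.231000 + 0.131375 + 0.179375) / 0.2571875 = 0.860875 / 0.2571875 ≈ 3.347.

m_1 = 3.347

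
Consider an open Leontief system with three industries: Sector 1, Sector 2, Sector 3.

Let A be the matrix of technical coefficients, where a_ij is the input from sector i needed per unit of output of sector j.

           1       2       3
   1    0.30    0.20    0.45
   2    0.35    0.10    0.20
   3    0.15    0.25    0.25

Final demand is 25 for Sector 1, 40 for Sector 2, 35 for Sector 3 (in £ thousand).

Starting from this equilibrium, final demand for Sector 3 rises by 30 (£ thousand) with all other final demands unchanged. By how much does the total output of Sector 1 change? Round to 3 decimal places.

Δx_1 = 47.871

I − A =
  [   0.70    -0.20    -0.45]
  [  -0.35     0.90    -0.20]
  [  -0.15    -0.25     0.75]
Cofactors of I−A, C_ij = (−1)^(i+j)·(minor ij) (rows/columns in the sector order above):
  C_11 = (0.90)(0.75) − (-0.20)(-0.25) = 0.6250
  C_12 = −[(-0.35)(0.75) − (-0.20)(-0.15)] = 0.2925
  C_13 = (-0.35)(-0.25) − (0.90)(-0.15) = 0.2225
  C_21 = −[(-0.20)(0.75) − (-0.45)(-0.25)] = 0.2625
  C_22 = (0.70)(0.75) − (-0.45)(-0.15) = 0.4575
  C_23 = −[(0.70)(-0.25) − (-0.20)(-0.15)] = 0.2050
  C_31 = (-0.20)(-0.20) − (-0.45)(0.90) = 0.4450
  C_32 = −[(0.70)(-0.20) − (-0.45)(-0.35)] = 0.2975
  C_33 = (0.70)(0.90) − (-0.20)(-0.35) = 0.5600
det(I−A) = Σ_j (I−A)_1j·C_1j = (0.70)(0.6250) + (-0.20)(0.2925) + (-0.45)(0.2225) = 0.278875
adj(I−A) = Cᵀ =
  [ 0.6250   0.2625   0.4450]
  [ 0.2925   0.4575   0.2975]
  [ 0.2225   0.2050   0.5600]
(I − A)⁻¹ = adj(I−A) / det(I−A) ≈
  [   2.2411     0.9413     1.5957]
  [   1.0489     1.6405     1.0668]
  [   0.7978     0.7351     2.0081]
Δx = (I − A)⁻¹ Δd with Δd having +30 in the Sector 3 component and 0 elsewhere.
So Δx_1 = L_13 · (+30), where L_13 = adj(I−A)_13 / det(I−A) = 0.4450 / 0.278875.
Δx_1 = 0.4450 × (+30) / 0.278875 = 13.35 / 0.278875 ≈ 47.871.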